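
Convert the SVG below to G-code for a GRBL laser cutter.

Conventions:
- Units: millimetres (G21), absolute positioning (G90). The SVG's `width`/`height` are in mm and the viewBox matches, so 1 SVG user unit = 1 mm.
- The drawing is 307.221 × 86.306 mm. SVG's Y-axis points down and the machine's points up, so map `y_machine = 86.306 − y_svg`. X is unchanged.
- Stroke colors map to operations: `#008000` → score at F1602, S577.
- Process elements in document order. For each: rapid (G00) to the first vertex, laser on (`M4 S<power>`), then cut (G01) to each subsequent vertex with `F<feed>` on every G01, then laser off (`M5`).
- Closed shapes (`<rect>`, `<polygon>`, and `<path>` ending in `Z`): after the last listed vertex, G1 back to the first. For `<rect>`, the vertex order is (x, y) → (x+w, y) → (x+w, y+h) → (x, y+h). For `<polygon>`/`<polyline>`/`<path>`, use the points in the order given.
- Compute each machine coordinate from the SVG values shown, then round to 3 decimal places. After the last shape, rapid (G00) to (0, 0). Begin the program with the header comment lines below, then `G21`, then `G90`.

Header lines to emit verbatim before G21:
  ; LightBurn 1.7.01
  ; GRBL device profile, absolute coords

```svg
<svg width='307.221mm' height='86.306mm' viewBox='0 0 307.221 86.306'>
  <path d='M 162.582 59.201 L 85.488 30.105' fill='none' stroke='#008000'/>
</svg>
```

; LightBurn 1.7.01
; GRBL device profile, absolute coords
G21
G90
G00 X162.582 Y27.105
M4 S577
G01 X85.488 Y56.201 F1602
M5
G00 X0.000 Y0.000

1 u = 1 mm; y_m = 86.306 − y.

[1] `<path>` line segment, #008000→score S577 F1602: (162.582,27.105) → (85.488,56.201)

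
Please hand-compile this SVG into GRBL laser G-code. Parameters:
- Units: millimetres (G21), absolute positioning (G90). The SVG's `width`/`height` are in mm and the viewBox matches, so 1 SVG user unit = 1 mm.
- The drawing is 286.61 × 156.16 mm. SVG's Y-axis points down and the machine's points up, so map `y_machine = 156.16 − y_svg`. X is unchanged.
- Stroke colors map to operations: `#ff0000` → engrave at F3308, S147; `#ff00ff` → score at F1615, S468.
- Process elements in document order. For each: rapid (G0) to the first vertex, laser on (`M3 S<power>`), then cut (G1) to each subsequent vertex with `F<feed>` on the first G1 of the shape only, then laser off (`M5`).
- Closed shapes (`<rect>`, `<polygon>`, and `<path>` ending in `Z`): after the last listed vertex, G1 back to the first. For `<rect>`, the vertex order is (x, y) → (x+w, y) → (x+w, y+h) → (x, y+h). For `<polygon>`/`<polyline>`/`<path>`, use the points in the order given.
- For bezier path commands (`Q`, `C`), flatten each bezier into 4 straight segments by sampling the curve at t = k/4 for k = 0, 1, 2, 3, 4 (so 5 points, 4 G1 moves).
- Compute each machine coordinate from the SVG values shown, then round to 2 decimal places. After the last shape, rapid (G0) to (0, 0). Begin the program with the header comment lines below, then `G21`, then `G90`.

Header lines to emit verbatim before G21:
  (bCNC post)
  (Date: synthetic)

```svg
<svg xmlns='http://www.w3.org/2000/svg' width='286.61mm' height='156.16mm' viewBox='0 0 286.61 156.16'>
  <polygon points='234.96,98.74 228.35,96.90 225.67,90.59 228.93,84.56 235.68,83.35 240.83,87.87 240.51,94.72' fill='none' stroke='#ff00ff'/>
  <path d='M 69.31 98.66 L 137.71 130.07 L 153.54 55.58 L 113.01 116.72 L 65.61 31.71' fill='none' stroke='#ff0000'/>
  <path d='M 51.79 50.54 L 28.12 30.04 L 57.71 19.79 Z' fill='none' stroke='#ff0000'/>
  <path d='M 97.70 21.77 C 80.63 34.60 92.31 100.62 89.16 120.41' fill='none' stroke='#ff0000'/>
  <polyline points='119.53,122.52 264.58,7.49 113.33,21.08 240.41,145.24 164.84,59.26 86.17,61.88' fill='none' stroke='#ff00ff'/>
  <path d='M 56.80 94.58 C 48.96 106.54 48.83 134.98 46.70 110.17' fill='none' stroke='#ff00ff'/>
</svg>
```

1 u = 1 mm; y_m = 156.16 − y.

[1] `<polygon>` regular polygon, #ff00ff→score S468 F1615: (234.96,57.42) → (228.35,59.26) → (225.67,65.57) → (228.93,71.60) → (235.68,72.81) → (240.83,68.29) → (240.51,61.44) → (234.96,57.42) (closed)

[2] `<path>` open polyline, #ff0000→engrave S147 F3308: (69.31,57.50) → (137.71,26.09) → (153.54,100.58) → (113.01,39.44) → (65.61,124.45)

[3] `<path>` regular polygon, #ff0000→engrave S147 F3308: (51.79,105.62) → (28.12,126.12) → (57.71,136.37) → (51.79,105.62) (closed)

[4] `<path>` cubic bezier, #ff0000→engrave S147 F3308: (97.70,134.39) → (89.61,116.35) → (88.21,87.68) → (89.42,57.71) → (89.16,35.75)

[5] `<polyline>` open polyline, #ff00ff→score S468 F1615: (119.53,33.64) → (264.58,148.67) → (113.33,135.08) → (240.41,10.92) → (164.84,96.90) → (86.17,94.28)

[6] `<path>` cubic bezier, #ff00ff→score S468 F1615: (56.80,61.58) → (52.21,50.61) → (49.61,40.00) → (48.07,36.28) → (46.70,45.99)

(bCNC post)
(Date: synthetic)
G21
G90
G0 X234.96 Y57.42
M3 S468
G1 X228.35 Y59.26 F1615
G1 X225.67 Y65.57
G1 X228.93 Y71.60
G1 X235.68 Y72.81
G1 X240.83 Y68.29
G1 X240.51 Y61.44
G1 X234.96 Y57.42
M5
G0 X69.31 Y57.50
M3 S147
G1 X137.71 Y26.09 F3308
G1 X153.54 Y100.58
G1 X113.01 Y39.44
G1 X65.61 Y124.45
M5
G0 X51.79 Y105.62
M3 S147
G1 X28.12 Y126.12 F3308
G1 X57.71 Y136.37
G1 X51.79 Y105.62
M5
G0 X97.70 Y134.39
M3 S147
G1 X89.61 Y116.35 F3308
G1 X88.21 Y87.68
G1 X89.42 Y57.71
G1 X89.16 Y35.75
M5
G0 X119.53 Y33.64
M3 S468
G1 X264.58 Y148.67 F1615
G1 X113.33 Y135.08
G1 X240.41 Y10.92
G1 X164.84 Y96.90
G1 X86.17 Y94.28
M5
G0 X56.80 Y61.58
M3 S468
G1 X52.21 Y50.61 F1615
G1 X49.61 Y40.00
G1 X48.07 Y36.28
G1 X46.70 Y45.99
M5
G0 X0.00 Y0.00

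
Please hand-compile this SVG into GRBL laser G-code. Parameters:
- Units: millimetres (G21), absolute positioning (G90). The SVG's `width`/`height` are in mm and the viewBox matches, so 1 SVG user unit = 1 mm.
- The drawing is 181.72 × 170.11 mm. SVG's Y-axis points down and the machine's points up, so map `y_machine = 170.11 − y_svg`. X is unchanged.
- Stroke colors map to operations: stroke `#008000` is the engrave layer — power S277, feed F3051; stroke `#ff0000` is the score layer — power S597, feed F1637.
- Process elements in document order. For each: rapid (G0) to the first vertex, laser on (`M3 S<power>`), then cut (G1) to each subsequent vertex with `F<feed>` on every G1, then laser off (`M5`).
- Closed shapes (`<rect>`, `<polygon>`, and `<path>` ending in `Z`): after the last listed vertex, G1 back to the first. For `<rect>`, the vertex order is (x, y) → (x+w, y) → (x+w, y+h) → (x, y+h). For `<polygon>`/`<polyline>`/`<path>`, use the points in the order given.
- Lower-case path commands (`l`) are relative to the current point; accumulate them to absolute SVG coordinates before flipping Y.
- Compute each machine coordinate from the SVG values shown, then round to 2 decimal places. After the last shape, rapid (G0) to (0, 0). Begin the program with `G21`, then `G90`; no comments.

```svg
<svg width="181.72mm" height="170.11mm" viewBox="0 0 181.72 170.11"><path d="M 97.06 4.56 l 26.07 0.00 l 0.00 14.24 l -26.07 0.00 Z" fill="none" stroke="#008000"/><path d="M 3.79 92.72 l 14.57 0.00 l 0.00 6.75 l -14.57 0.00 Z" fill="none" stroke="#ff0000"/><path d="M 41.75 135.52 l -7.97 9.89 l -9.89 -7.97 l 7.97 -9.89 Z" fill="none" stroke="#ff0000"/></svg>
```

Since the viewBox matches the mm dimensions, user units are millimetres directly. The only transform is the Y-flip y_m = 170.11 − y_svg.

Shape 1 is a rectangle drawn with `<path>`. Its stroke #008000 means engrave at S277, F3051. After flipping Y the toolpath is (97.06,165.55) → (123.13,165.55) → (123.13,151.31) → (97.06,151.31) → (97.06,165.55), returning to the start.

Shape 2 is a rectangle drawn with `<path>`. Its stroke #ff0000 means score at S597, F1637. After flipping Y the toolpath is (3.79,77.39) → (18.36,77.39) → (18.36,70.64) → (3.79,70.64) → (3.79,77.39), returning to the start.

Shape 3 is a regular polygon drawn with `<path>`. Its stroke #ff0000 means score at S597, F1637. After flipping Y the toolpath is (41.75,34.59) → (33.78,24.70) → (23.89,32.67) → (31.86,42.56) → (41.75,34.59), returning to the start.

G21
G90
G0 X97.06 Y165.55
M3 S277
G1 X123.13 Y165.55 F3051
G1 X123.13 Y151.31 F3051
G1 X97.06 Y151.31 F3051
G1 X97.06 Y165.55 F3051
M5
G0 X3.79 Y77.39
M3 S597
G1 X18.36 Y77.39 F1637
G1 X18.36 Y70.64 F1637
G1 X3.79 Y70.64 F1637
G1 X3.79 Y77.39 F1637
M5
G0 X41.75 Y34.59
M3 S597
G1 X33.78 Y24.70 F1637
G1 X23.89 Y32.67 F1637
G1 X31.86 Y42.56 F1637
G1 X41.75 Y34.59 F1637
M5
G0 X0.00 Y0.00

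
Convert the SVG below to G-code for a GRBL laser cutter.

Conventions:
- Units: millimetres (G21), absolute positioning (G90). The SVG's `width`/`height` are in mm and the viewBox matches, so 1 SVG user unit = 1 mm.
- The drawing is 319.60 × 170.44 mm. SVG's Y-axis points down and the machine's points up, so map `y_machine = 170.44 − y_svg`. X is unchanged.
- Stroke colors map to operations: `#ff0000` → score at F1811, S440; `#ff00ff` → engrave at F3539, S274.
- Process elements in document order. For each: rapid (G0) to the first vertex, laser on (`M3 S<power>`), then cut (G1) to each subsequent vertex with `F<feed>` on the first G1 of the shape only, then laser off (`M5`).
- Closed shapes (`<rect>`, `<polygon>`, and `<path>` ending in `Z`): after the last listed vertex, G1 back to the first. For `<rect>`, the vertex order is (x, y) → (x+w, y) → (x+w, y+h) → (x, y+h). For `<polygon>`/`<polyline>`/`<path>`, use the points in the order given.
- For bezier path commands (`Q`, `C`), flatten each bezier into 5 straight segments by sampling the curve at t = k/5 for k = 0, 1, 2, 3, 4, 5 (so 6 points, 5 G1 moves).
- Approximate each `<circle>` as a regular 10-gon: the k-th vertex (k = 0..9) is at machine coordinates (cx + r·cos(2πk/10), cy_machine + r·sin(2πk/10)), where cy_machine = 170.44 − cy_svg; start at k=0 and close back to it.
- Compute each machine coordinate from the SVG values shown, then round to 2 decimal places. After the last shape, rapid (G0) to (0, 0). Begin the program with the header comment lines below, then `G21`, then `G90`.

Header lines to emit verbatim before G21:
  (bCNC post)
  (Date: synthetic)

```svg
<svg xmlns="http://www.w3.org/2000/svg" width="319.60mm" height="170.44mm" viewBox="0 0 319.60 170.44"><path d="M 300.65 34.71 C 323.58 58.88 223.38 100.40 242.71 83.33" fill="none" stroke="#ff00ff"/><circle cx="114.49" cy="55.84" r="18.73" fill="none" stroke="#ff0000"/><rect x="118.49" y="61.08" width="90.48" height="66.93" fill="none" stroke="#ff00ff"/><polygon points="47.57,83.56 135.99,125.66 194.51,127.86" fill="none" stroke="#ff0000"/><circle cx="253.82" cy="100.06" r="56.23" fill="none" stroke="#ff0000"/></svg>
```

(bCNC post)
(Date: synthetic)
G21
G90
G0 X300.65 Y135.73
M3 S274
G1 X301.57 Y119.75 F3539
G1 X284.59 Y103.26
G1 X261.36 Y89.89
G1 X243.51 Y83.29
G1 X242.71 Y87.11
M5
G0 X133.22 Y114.60
M3 S440
G1 X129.64 Y125.61 F1811
G1 X120.28 Y132.41
G1 X108.70 Y132.41
G1 X99.34 Y125.61
G1 X95.76 Y114.60
G1 X99.34 Y103.59
G1 X108.70 Y96.79
G1 X120.28 Y96.79
G1 X129.64 Y103.59
G1 X133.22 Y114.60
M5
G0 X118.49 Y109.36
M3 S274
G1 X208.97 Y109.36 F3539
G1 X208.97 Y42.43
G1 X118.49 Y42.43
G1 X118.49 Y109.36
M5
G0 X47.57 Y86.88
M3 S440
G1 X135.99 Y44.78 F1811
G1 X194.51 Y42.58
G1 X47.57 Y86.88
M5
G0 X310.05 Y70.38
M3 S440
G1 X299.31 Y103.43 F1811
G1 X271.20 Y123.86
G1 X236.44 Y123.86
G1 X208.33 Y103.43
G1 X197.59 Y70.38
G1 X208.33 Y37.33
G1 X236.44 Y16.90
G1 X271.20 Y16.90
G1 X299.31 Y37.33
G1 X310.05 Y70.38
M5
G0 X0.00 Y0.00

1 u = 1 mm; y_m = 170.44 − y.

[1] `<path>` cubic bezier, #ff00ff→engrave S274 F3539: (300.65,135.73) → (301.57,119.75) → (284.59,103.26) → (261.36,89.89) → (243.51,83.29) → (242.71,87.11)

[2] `<circle>` circle, #ff0000→score S440 F1811: (133.22,114.60) → (129.64,125.61) → (120.28,132.41) → (108.70,132.41) → (99.34,125.61) → (95.76,114.60) → (99.34,103.59) → (108.70,96.79) → (120.28,96.79) → (129.64,103.59) → (133.22,114.60) (closed)

[3] `<rect>` rectangle, #ff00ff→engrave S274 F3539: (118.49,109.36) → (208.97,109.36) → (208.97,42.43) → (118.49,42.43) → (118.49,109.36) (closed)

[4] `<polygon>` closed polygon, #ff0000→score S440 F1811: (47.57,86.88) → (135.99,44.78) → (194.51,42.58) → (47.57,86.88) (closed)

[5] `<circle>` circle, #ff0000→score S440 F1811: (310.05,70.38) → (299.31,103.43) → (271.20,123.86) → (236.44,123.86) → (208.33,103.43) → (197.59,70.38) → (208.33,37.33) → (236.44,16.90) → (271.20,16.90) → (299.31,37.33) → (310.05,70.38) (closed)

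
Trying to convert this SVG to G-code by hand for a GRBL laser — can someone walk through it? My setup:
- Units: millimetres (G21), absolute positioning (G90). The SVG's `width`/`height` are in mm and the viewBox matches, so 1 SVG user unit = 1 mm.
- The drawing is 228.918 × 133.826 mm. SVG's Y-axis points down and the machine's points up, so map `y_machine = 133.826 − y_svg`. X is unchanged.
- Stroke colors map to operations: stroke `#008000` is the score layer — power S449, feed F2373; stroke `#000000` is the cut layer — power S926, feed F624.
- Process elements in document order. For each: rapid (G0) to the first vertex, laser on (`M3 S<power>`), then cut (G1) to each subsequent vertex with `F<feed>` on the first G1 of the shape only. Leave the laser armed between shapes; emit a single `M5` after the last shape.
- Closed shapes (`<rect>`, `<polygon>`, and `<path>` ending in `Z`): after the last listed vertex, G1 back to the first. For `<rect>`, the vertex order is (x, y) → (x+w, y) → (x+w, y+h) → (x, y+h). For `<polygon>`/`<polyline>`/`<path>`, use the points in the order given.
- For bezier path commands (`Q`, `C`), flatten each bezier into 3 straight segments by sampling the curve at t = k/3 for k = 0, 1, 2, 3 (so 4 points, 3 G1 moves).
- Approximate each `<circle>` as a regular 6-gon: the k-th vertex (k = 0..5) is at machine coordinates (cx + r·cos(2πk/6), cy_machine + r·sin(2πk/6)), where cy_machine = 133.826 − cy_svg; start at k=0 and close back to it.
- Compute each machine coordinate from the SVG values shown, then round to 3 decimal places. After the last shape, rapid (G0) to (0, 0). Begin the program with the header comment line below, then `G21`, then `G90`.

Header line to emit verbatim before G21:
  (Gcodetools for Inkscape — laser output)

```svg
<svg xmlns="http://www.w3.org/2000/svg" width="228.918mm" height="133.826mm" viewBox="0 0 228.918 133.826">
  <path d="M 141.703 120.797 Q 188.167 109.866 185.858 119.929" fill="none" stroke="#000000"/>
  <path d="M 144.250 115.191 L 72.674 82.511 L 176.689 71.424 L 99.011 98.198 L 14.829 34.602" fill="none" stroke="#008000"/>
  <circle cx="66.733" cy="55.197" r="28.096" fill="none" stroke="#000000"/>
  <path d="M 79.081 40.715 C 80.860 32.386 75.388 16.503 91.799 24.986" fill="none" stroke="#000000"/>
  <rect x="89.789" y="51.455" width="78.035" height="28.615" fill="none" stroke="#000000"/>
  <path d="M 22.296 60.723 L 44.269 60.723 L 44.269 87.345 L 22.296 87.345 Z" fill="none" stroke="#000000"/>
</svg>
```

(Gcodetools for Inkscape — laser output)
G21
G90
G0 X141.703 Y13.029
M3 S926
G1 X167.260 Y17.984 F624
G1 X181.978 Y18.273
G1 X185.858 Y13.897
G0 X144.250 Y18.635
M3 S449
G1 X72.674 Y51.315 F2373
G1 X176.689 Y62.402
G1 X99.011 Y35.628
G1 X14.829 Y99.224
G0 X94.829 Y78.629
M3 S926
G1 X80.781 Y102.961 F624
G1 X52.685 Y102.961
G1 X38.637 Y78.629
G1 X52.685 Y54.297
G1 X80.781 Y54.297
G1 X94.829 Y78.629
G0 X79.081 Y93.111
M3 S926
G1 X79.522 Y102.776 F624
G1 X81.603 Y110.383
G1 X91.799 Y108.840
G0 X89.789 Y82.371
M3 S926
G1 X167.824 Y82.371 F624
G1 X167.824 Y53.756
G1 X89.789 Y53.756
G1 X89.789 Y82.371
G0 X22.296 Y73.103
M3 S926
G1 X44.269 Y73.103 F624
G1 X44.269 Y46.481
G1 X22.296 Y46.481
G1 X22.296 Y73.103
M5
G0 X0.000 Y0.000

1 u = 1 mm; y_m = 133.826 − y.

[1] `<path>` quadratic bezier, #000000→cut S926 F624: (141.703,13.029) → (167.260,17.984) → (181.978,18.273) → (185.858,13.897)

[2] `<path>` open polyline, #008000→score S449 F2373: (144.250,18.635) → (72.674,51.315) → (176.689,62.402) → (99.011,35.628) → (14.829,99.224)

[3] `<circle>` circle, #000000→cut S926 F624: (94.829,78.629) → (80.781,102.961) → (52.685,102.961) → (38.637,78.629) → (52.685,54.297) → (80.781,54.297) → (94.829,78.629) (closed)

[4] `<path>` cubic bezier, #000000→cut S926 F624: (79.081,93.111) → (79.522,102.776) → (81.603,110.383) → (91.799,108.840)

[5] `<rect>` rectangle, #000000→cut S926 F624: (89.789,82.371) → (167.824,82.371) → (167.824,53.756) → (89.789,53.756) → (89.789,82.371) (closed)

[6] `<path>` rectangle, #000000→cut S926 F624: (22.296,73.103) → (44.269,73.103) → (44.269,46.481) → (22.296,46.481) → (22.296,73.103) (closed)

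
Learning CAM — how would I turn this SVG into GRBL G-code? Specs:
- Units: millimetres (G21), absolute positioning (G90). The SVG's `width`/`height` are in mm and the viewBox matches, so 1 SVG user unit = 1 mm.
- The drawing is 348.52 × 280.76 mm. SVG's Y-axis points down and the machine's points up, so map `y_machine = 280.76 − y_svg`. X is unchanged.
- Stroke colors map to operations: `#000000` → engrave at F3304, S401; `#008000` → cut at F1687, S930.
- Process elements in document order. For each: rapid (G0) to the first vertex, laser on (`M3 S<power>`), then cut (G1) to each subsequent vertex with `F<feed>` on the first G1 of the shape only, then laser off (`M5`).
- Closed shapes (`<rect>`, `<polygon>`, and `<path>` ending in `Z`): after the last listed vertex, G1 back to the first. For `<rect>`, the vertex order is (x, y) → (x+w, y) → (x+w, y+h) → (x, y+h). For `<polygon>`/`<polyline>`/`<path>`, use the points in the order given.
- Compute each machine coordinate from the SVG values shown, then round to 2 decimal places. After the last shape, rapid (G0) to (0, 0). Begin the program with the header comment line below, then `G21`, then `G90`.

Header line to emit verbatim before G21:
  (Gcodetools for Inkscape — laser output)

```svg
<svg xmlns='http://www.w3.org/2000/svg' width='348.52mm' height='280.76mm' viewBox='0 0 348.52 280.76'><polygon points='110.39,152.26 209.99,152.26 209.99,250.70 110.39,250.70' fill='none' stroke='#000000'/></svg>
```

(Gcodetools for Inkscape — laser output)
G21
G90
G0 X110.39 Y128.50
M3 S401
G1 X209.99 Y128.50 F3304
G1 X209.99 Y30.06
G1 X110.39 Y30.06
G1 X110.39 Y128.50
M5
G0 X0.00 Y0.00

Since the viewBox matches the mm dimensions, user units are millimetres directly. The only transform is the Y-flip y_m = 280.76 − y_svg.

Shape 1 is a rectangle drawn with `<polygon>`. Its stroke #000000 means engrave at S401, F3304. After flipping Y the toolpath is (110.39,128.50) → (209.99,128.50) → (209.99,30.06) → (110.39,30.06) → (110.39,128.50), returning to the start.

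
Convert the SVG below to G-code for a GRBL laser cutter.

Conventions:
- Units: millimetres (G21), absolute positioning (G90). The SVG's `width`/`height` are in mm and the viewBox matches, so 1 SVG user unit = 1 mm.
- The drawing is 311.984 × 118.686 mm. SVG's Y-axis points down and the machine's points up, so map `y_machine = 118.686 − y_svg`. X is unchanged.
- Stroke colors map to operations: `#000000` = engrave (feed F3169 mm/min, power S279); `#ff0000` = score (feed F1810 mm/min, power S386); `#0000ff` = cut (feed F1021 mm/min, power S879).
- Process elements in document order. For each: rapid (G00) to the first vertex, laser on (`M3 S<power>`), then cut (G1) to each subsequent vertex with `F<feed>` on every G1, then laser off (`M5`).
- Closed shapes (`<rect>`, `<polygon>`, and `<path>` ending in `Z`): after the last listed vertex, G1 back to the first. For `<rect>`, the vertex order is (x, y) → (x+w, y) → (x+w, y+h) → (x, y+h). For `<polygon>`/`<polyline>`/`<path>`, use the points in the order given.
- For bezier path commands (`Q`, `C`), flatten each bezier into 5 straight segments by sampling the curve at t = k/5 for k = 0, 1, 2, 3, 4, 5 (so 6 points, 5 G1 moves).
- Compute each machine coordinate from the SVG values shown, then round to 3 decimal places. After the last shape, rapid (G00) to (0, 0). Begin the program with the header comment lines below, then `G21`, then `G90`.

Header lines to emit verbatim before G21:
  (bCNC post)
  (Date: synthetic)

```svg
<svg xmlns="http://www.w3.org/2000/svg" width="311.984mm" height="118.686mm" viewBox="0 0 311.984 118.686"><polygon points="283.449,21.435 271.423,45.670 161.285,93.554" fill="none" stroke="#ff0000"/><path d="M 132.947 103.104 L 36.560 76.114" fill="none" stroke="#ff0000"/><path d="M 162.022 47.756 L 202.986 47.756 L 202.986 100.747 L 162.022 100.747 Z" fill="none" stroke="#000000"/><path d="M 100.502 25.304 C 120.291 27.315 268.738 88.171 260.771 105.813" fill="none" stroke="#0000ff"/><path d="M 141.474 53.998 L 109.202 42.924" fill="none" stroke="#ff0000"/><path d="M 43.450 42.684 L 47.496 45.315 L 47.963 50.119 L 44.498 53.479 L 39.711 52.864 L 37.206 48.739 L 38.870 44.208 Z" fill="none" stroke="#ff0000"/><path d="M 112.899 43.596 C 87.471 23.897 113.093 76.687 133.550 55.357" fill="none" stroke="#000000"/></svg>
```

(bCNC post)
(Date: synthetic)
G21
G90
G00 X283.449 Y97.251
M3 S386
G1 X271.423 Y73.016 F1810
G1 X161.285 Y25.132 F1810
G1 X283.449 Y97.251 F1810
M5
G00 X132.947 Y15.582
M3 S386
G1 X36.560 Y42.572 F1810
M5
G00 X162.022 Y70.930
M3 S279
G1 X202.986 Y70.930 F3169
G1 X202.986 Y17.939 F3169
G1 X162.022 Y17.939 F3169
G1 X162.022 Y70.930 F3169
M5
G00 X100.502 Y93.382
M3 S879
G1 X125.534 Y85.930 F1021
G1 X167.760 Y69.255 F1021
G1 X213.497 Y48.254 F1021
G1 X249.062 Y27.827 F1021
G1 X260.771 Y12.873 F1021
M5
G00 X141.474 Y64.688
M3 S386
G1 X109.202 Y75.762 F1810
M5
G00 X43.450 Y76.002
M3 S386
G1 X47.496 Y73.371 F1810
G1 X47.963 Y68.567 F1810
G1 X44.498 Y65.207 F1810
G1 X39.711 Y65.822 F1810
G1 X37.206 Y69.947 F1810
G1 X38.870 Y74.478 F1810
G1 X43.450 Y76.002 F1810
M5
G00 X112.899 Y75.090
M3 S279
G1 X103.318 Y79.384 F3169
G1 X103.292 Y73.317 F3169
G1 X110.120 Y63.928 F3169
G1 X121.106 Y58.253 F3169
G1 X133.550 Y63.329 F3169
M5
G00 X0.000 Y0.000

viewBox `0 0 311.984 118.686` with mm width/height → 1 unit = 1 mm. Flip: y_m = 118.686 − y_svg.

**Shape 1** — `<polygon>` closed polygon, stroke `#ff0000` → score (S386, F1810). Machine vertices: (283.449,97.251) → (271.423,73.016) → (161.285,25.132) → (283.449,97.251). Closed: final G1 returns to the first vertex.

**Shape 2** — `<path>` line segment, stroke `#ff0000` → score (S386, F1810). Machine vertices: (132.947,15.582) → (36.560,42.572). Open path.

**Shape 3** — `<path>` rectangle, stroke `#000000` → engrave (S279, F3169). Machine vertices: (162.022,70.930) → (202.986,70.930) → (202.986,17.939) → (162.022,17.939) → (162.022,70.930). Closed: final G1 returns to the first vertex.

**Shape 4** — `<path>` cubic bezier, stroke `#0000ff` → cut (S879, F1021). Control points (SVG): P0=(100.502,25.304), P1=(120.291,27.315), P2=(268.738,88.171), P3=(260.771,105.813); sampled at t=k/5. Machine vertices: (100.502,93.382) → (125.534,85.930) → (167.760,69.255) → (213.497,48.254) → (249.062,27.827) → (260.771,12.873). Open path.

**Shape 5** — `<path>` line segment, stroke `#ff0000` → score (S386, F1810). Machine vertices: (141.474,64.688) → (109.202,75.762). Open path.

**Shape 6** — `<path>` regular polygon, stroke `#ff0000` → score (S386, F1810). Machine vertices: (43.450,76.002) → (47.496,73.371) → (47.963,68.567) → (44.498,65.207) → (39.711,65.822) → (37.206,69.947) → (38.870,74.478) → (43.450,76.002). Closed: final G1 returns to the first vertex.

**Shape 7** — `<path>` cubic bezier, stroke `#000000` → engrave (S279, F3169). Control points (SVG): P0=(112.899,43.596), P1=(87.471,23.897), P2=(113.093,76.687), P3=(133.550,55.357); sampled at t=k/5. Machine vertices: (112.899,75.090) → (103.318,79.384) → (103.292,73.317) → (110.120,63.928) → (121.106,58.253) → (133.550,63.329). Open path.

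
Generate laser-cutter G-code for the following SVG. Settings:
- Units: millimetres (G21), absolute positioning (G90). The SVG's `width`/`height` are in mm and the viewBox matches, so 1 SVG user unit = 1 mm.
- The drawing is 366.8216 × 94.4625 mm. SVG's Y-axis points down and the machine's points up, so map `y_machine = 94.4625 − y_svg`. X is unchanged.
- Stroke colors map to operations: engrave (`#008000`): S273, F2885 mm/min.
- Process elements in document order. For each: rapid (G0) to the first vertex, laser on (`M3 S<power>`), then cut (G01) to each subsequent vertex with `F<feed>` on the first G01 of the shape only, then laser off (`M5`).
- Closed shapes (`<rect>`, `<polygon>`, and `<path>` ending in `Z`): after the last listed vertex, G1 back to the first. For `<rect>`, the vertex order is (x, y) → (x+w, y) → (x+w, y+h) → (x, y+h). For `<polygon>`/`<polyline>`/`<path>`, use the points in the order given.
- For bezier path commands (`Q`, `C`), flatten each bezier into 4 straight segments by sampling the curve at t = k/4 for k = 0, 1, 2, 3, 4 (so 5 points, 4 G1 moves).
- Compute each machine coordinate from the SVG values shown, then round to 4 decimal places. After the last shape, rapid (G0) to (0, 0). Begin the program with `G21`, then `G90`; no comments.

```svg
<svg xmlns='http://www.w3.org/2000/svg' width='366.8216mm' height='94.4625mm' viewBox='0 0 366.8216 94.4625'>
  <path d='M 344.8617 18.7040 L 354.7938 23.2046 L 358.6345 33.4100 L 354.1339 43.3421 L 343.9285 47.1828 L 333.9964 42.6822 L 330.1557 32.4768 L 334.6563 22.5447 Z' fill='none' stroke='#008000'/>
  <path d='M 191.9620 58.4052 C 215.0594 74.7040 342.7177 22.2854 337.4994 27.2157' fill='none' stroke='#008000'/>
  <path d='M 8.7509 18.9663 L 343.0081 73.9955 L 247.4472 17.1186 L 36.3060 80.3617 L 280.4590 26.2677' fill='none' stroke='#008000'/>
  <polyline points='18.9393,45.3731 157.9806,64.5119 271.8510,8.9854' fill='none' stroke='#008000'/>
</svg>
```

viewBox `0 0 366.8216 94.4625` with mm width/height → 1 unit = 1 mm. Flip: y_m = 94.4625 − y_svg.

**Shape 1** — `<path>` regular polygon, stroke `#008000` → engrave (S273, F2885). Machine vertices: (344.8617,75.7585) → (354.7938,71.2579) → (358.6345,61.0525) → (354.1339,51.1204) → (343.9285,47.2797) → (333.9964,51.7803) → (330.1557,61.9857) → (334.6563,71.9178) → (344.8617,75.7585). Closed: final G1 returns to the first vertex.

**Shape 2** — `<path>` cubic bezier, stroke `#008000` → engrave (S273, F2885). Control points (SVG): P0=(191.9620,58.4052), P1=(215.0594,74.7040), P2=(342.7177,22.2854), P3=(337.4994,27.2157); sampled at t=k/4. Machine vertices: (191.9620,36.0573) → (225.1803,34.7479) → (275.3491,47.3889) → (320.2087,62.1614) → (337.4994,67.2468). Open path.

**Shape 3** — `<path>` open polyline, stroke `#008000` → engrave (S273, F2885). Machine vertices: (8.7509,75.4962) → (343.0081,20.4670) → (247.4472,77.3439) → (36.3060,14.1008) → (280.4590,68.1948). Open path.

**Shape 4** — `<polyline>` open polyline, stroke `#008000` → engrave (S273, F2885). Machine vertices: (18.9393,49.0894) → (157.9806,29.9506) → (271.8510,85.4771). Open path.

G21
G90
G0 X344.8617 Y75.7585
M3 S273
G01 X354.7938 Y71.2579 F2885
G01 X358.6345 Y61.0525
G01 X354.1339 Y51.1204
G01 X343.9285 Y47.2797
G01 X333.9964 Y51.7803
G01 X330.1557 Y61.9857
G01 X334.6563 Y71.9178
G01 X344.8617 Y75.7585
M5
G0 X191.9620 Y36.0573
M3 S273
G01 X225.1803 Y34.7479 F2885
G01 X275.3491 Y47.3889
G01 X320.2087 Y62.1614
G01 X337.4994 Y67.2468
M5
G0 X8.7509 Y75.4962
M3 S273
G01 X343.0081 Y20.4670 F2885
G01 X247.4472 Y77.3439
G01 X36.3060 Y14.1008
G01 X280.4590 Y68.1948
M5
G0 X18.9393 Y49.0894
M3 S273
G01 X157.9806 Y29.9506 F2885
G01 X271.8510 Y85.4771
M5
G0 X0.0000 Y0.0000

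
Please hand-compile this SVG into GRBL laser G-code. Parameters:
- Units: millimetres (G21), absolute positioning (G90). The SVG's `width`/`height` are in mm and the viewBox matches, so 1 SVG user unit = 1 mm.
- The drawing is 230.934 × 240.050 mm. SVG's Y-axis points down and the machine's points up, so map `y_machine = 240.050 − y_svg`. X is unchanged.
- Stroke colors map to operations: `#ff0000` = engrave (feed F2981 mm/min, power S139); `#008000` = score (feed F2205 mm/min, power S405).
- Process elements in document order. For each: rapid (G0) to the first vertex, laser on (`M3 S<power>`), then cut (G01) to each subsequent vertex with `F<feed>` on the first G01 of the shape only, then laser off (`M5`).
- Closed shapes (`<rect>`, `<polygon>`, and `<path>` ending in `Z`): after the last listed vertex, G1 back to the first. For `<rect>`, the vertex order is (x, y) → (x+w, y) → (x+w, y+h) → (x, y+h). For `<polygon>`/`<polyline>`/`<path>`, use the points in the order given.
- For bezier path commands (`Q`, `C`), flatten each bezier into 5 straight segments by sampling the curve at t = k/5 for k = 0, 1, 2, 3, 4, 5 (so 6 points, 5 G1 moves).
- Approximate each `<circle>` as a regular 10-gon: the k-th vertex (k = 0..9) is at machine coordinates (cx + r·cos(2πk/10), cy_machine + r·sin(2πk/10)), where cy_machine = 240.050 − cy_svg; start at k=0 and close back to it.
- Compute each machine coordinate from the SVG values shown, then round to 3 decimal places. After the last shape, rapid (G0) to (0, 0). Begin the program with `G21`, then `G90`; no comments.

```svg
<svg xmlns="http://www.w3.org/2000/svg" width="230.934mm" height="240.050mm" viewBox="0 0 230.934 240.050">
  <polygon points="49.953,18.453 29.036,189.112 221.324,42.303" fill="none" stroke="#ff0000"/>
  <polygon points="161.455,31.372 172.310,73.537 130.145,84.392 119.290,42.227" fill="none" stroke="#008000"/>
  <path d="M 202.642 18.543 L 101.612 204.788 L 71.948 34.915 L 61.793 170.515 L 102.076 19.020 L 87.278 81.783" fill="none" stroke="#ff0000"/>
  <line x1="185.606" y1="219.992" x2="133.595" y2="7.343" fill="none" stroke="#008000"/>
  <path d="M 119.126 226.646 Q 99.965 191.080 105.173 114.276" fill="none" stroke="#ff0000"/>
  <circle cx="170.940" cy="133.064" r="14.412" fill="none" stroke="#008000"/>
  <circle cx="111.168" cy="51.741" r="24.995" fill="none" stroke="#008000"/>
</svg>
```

G21
G90
G0 X49.953 Y221.597
M3 S139
G01 X29.036 Y50.938 F2981
G01 X221.324 Y197.747
G01 X49.953 Y221.597
M5
G0 X161.455 Y208.678
M3 S405
G01 X172.310 Y166.513 F2205
G01 X130.145 Y155.658
G01 X119.290 Y197.823
G01 X161.455 Y208.678
M5
G0 X202.642 Y221.507
M3 S139
G01 X101.612 Y35.262 F2981
G01 X71.948 Y205.135
G01 X61.793 Y69.535
G01 X102.076 Y221.030
G01 X87.278 Y158.267
M5
G0 X185.606 Y20.058
M3 S405
G01 X133.595 Y232.707 F2205
M5
G0 X119.126 Y13.404
M3 S139
G01 X112.436 Y29.280 F2981
G01 X107.696 Y48.455
G01 X104.906 Y70.929
G01 X104.065 Y96.702
G01 X105.173 Y125.774
M5
G0 X185.352 Y106.986
M3 S405
G01 X182.600 Y115.457 F2205
G01 X175.394 Y120.693
G01 X166.486 Y120.693
G01 X159.280 Y115.457
G01 X156.528 Y106.986
G01 X159.280 Y98.515
G01 X166.486 Y93.279
G01 X175.394 Y93.279
G01 X182.600 Y98.515
G01 X185.352 Y106.986
M5
G0 X136.163 Y188.309
M3 S405
G01 X131.389 Y203.001 F2205
G01 X118.892 Y212.081
G01 X103.444 Y212.081
G01 X90.947 Y203.001
G01 X86.173 Y188.309
G01 X90.947 Y173.617
G01 X103.444 Y164.537
G01 X118.892 Y164.537
G01 X131.389 Y173.617
G01 X136.163 Y188.309
M5
G0 X0.000 Y0.000

viewBox `0 0 230.934 240.050` with mm width/height → 1 unit = 1 mm. Flip: y_m = 240.050 − y_svg.

**Shape 1** — `<polygon>` closed polygon, stroke `#ff0000` → engrave (S139, F2981). Machine vertices: (49.953,221.597) → (29.036,50.938) → (221.324,197.747) → (49.953,221.597). Closed: final G1 returns to the first vertex.

**Shape 2** — `<polygon>` regular polygon, stroke `#008000` → score (S405, F2205). Machine vertices: (161.455,208.678) → (172.310,166.513) → (130.145,155.658) → (119.290,197.823) → (161.455,208.678). Closed: final G1 returns to the first vertex.

**Shape 3** — `<path>` open polyline, stroke `#ff0000` → engrave (S139, F2981). Machine vertices: (202.642,221.507) → (101.612,35.262) → (71.948,205.135) → (61.793,69.535) → (102.076,221.030) → (87.278,158.267). Open path.

**Shape 4** — `<line>` line segment, stroke `#008000` → score (S405, F2205). Machine vertices: (185.606,20.058) → (133.595,232.707). Open path.

**Shape 5** — `<path>` quadratic bezier, stroke `#ff0000` → engrave (S139, F2981). Control points (SVG): P0=(119.126,226.646), P1=(99.965,191.080), P2=(105.173,114.276); sampled at t=k/5. Machine vertices: (119.126,13.404) → (112.436,29.280) → (107.696,48.455) → (104.906,70.929) → (104.065,96.702) → (105.173,125.774). Open path.

**Shape 6** — `<circle>` circle, stroke `#008000` → score (S405, F2205). Machine vertices: (185.352,106.986) → (182.600,115.457) → (175.394,120.693) → (166.486,120.693) → (159.280,115.457) → (156.528,106.986) → (159.280,98.515) → (166.486,93.279) → (175.394,93.279) → (182.600,98.515) → (185.352,106.986). Closed: final G1 returns to the first vertex.

**Shape 7** — `<circle>` circle, stroke `#008000` → score (S405, F2205). Machine vertices: (136.163,188.309) → (131.389,203.001) → (118.892,212.081) → (103.444,212.081) → (90.947,203.001) → (86.173,188.309) → (90.947,173.617) → (103.444,164.537) → (118.892,164.537) → (131.389,173.617) → (136.163,188.309). Closed: final G1 returns to the first vertex.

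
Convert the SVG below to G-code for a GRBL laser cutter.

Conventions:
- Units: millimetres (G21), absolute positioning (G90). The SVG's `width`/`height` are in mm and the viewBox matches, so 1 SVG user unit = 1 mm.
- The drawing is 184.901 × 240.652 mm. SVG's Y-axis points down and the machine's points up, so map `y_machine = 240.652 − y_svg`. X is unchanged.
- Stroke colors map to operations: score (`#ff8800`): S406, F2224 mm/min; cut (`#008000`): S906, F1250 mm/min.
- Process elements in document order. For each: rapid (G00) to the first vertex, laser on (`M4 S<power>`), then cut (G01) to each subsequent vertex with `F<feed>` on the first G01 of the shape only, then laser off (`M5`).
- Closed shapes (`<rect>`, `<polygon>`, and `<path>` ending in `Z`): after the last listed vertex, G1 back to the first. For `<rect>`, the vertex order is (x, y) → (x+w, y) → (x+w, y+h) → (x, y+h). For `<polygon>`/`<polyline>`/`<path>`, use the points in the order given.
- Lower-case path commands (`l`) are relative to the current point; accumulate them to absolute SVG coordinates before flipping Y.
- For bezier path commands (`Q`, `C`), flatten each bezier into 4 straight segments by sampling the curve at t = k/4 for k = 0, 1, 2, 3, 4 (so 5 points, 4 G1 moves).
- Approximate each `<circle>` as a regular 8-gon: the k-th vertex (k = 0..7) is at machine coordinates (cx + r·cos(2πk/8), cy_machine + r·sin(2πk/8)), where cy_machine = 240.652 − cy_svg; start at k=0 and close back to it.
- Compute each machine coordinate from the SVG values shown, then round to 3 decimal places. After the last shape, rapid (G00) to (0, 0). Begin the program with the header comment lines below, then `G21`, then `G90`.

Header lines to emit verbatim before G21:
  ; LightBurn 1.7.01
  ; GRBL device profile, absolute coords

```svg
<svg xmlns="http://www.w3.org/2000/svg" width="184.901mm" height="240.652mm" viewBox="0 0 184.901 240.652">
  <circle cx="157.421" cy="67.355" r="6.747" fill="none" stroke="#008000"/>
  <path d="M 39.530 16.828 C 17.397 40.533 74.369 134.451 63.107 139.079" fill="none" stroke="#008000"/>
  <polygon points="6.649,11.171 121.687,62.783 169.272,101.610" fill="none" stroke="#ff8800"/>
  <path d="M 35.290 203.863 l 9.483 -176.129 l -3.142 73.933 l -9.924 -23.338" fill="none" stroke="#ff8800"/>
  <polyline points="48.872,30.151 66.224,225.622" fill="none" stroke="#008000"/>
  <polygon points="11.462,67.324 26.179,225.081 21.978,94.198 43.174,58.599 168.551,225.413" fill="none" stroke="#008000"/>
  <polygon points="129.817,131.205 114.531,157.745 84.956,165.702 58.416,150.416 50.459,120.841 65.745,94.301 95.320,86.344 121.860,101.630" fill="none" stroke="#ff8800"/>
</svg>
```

; LightBurn 1.7.01
; GRBL device profile, absolute coords
G21
G90
G00 X164.168 Y173.297
M4 S906
G01 X162.192 Y178.068 F1250
G01 X157.421 Y180.044
G01 X152.650 Y178.068
G01 X150.674 Y173.297
G01 X152.650 Y168.526
G01 X157.421 Y166.550
G01 X162.192 Y168.526
G01 X164.168 Y173.297
M5
G00 X39.530 Y223.824
M4 S906
G01 X35.460 Y195.373 F1250
G01 X47.242 Y155.545
G01 X61.062 Y119.294
G01 X63.107 Y101.573
M5
G00 X6.649 Y229.481
M4 S406
G01 X121.687 Y177.869 F2224
G01 X169.272 Y139.042
G01 X6.649 Y229.481
M5
G00 X35.290 Y36.789
M4 S406
G01 X44.773 Y212.918 F2224
G01 X41.631 Y138.985
G01 X31.707 Y162.323
M5
G00 X48.872 Y210.501
M4 S906
G01 X66.224 Y15.030 F1250
M5
G00 X11.462 Y173.328
M4 S906
G01 X26.179 Y15.571 F1250
G01 X21.978 Y146.454
G01 X43.174 Y182.053
G01 X168.551 Y15.239
G01 X11.462 Y173.328
M5
G00 X129.817 Y109.447
M4 S406
G01 X114.531 Y82.907 F2224
G01 X84.956 Y74.950
G01 X58.416 Y90.236
G01 X50.459 Y119.811
G01 X65.745 Y146.351
G01 X95.320 Y154.308
G01 X121.860 Y139.022
G01 X129.817 Y109.447
M5
G00 X0.000 Y0.000

viewBox `0 0 184.901 240.652` with mm width/height → 1 unit = 1 mm. Flip: y_m = 240.652 − y_svg.

**Shape 1** — `<circle>` circle, stroke `#008000` → cut (S906, F1250). Machine vertices: (164.168,173.297) → (162.192,178.068) → (157.421,180.044) → (152.650,178.068) → (150.674,173.297) → (152.650,168.526) → (157.421,166.550) → (162.192,168.526) → (164.168,173.297). Closed: final G1 returns to the first vertex.

**Shape 2** — `<path>` cubic bezier, stroke `#008000` → cut (S906, F1250). Control points (SVG): P0=(39.530,16.828), P1=(17.397,40.533), P2=(74.369,134.451), P3=(63.107,139.079); sampled at t=k/4. Machine vertices: (39.530,223.824) → (35.460,195.373) → (47.242,155.545) → (61.062,119.294) → (63.107,101.573). Open path.

**Shape 3** — `<polygon>` closed polygon, stroke `#ff8800` → score (S406, F2224). Machine vertices: (6.649,229.481) → (121.687,177.869) → (169.272,139.042) → (6.649,229.481). Closed: final G1 returns to the first vertex.

**Shape 4** — `<path>` open polyline, stroke `#ff8800` → score (S406, F2224). Machine vertices: (35.290,36.789) → (44.773,212.918) → (41.631,138.985) → (31.707,162.323). Open path.

**Shape 5** — `<polyline>` line segment, stroke `#008000` → cut (S906, F1250). Machine vertices: (48.872,210.501) → (66.224,15.030). Open path.

**Shape 6** — `<polygon>` closed polygon, stroke `#008000` → cut (S906, F1250). Machine vertices: (11.462,173.328) → (26.179,15.571) → (21.978,146.454) → (43.174,182.053) → (168.551,15.239) → (11.462,173.328). Closed: final G1 returns to the first vertex.

**Shape 7** — `<polygon>` regular polygon, stroke `#ff8800` → score (S406, F2224). Machine vertices: (129.817,109.447) → (114.531,82.907) → (84.956,74.950) → (58.416,90.236) → (50.459,119.811) → (65.745,146.351) → (95.320,154.308) → (121.860,139.022) → (129.817,109.447). Closed: final G1 returns to the first vertex.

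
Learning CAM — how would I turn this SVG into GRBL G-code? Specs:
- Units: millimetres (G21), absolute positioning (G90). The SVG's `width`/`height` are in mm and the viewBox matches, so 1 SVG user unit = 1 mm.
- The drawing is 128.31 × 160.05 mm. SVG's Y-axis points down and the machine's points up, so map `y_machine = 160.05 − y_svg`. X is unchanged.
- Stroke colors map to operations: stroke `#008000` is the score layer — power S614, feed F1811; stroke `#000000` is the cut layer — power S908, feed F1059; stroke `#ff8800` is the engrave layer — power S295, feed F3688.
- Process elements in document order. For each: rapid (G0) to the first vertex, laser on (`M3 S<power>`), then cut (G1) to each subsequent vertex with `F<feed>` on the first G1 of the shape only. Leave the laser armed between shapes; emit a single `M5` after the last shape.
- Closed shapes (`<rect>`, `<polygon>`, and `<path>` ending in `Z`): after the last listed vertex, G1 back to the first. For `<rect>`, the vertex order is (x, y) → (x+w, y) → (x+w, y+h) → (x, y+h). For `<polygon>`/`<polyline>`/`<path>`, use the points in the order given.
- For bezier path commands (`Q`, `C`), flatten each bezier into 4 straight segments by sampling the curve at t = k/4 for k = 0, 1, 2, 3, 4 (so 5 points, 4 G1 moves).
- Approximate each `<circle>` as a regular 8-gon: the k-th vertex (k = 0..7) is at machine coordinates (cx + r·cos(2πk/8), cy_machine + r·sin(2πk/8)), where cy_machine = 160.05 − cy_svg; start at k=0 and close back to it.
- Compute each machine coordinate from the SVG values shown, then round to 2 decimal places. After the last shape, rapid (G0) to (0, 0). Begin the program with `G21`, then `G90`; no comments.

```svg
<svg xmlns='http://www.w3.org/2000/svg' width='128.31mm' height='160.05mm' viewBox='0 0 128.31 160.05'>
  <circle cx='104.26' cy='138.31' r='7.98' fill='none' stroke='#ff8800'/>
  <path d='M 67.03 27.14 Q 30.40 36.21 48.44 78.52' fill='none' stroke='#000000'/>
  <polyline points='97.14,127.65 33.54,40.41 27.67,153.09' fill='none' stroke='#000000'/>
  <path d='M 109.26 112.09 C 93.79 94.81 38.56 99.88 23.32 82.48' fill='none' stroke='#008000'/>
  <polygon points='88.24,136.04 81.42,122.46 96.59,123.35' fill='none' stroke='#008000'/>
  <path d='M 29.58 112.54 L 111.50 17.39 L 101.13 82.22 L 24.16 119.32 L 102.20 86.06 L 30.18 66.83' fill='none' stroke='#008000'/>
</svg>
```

Since the viewBox matches the mm dimensions, user units are millimetres directly. The only transform is the Y-flip y_m = 160.05 − y_svg.

Shape 1 is a circle drawn with `<circle>`. Its stroke #ff8800 means engrave at S295, F3688. After flipping Y the toolpath is (112.24,21.74) → (109.90,27.38) → (104.26,29.72) → (98.62,27.38) → (96.28,21.74) → (98.62,16.10) → (104.26,13.76) → (109.90,16.10) → (112.24,21.74), returning to the start.

Shape 2 is a quadratic bezier drawn with `<path>`. Its stroke #000000 means cut at S908, F1059. After flipping Y the toolpath is (67.03,132.91) → (52.13,126.30) → (44.07,115.53) → (42.84,100.61) → (48.44,81.53).

Shape 3 is a open polyline drawn with `<polyline>`. Its stroke #000000 means cut at S908, F1059. After flipping Y the toolpath is (97.14,32.40) → (33.54,119.64) → (27.67,6.96).

Shape 4 is a cubic bezier drawn with `<path>`. Its stroke #008000 means score at S614, F1811. After flipping Y the toolpath is (109.26,47.96) → (91.45,57.43) → (66.20,62.72) → (41.00,68.03) → (23.32,77.57).

Shape 5 is a regular polygon drawn with `<polygon>`. Its stroke #008000 means score at S614, F1811. After flipping Y the toolpath is (88.24,24.01) → (81.42,37.59) → (96.59,36.70) → (88.24,24.01), returning to the start.

Shape 6 is a open polyline drawn with `<path>`. Its stroke #008000 means score at S614, F1811. After flipping Y the toolpath is (29.58,47.51) → (111.50,142.66) → (101.13,77.83) → (24.16,40.73) → (102.20,73.99) → (30.18,93.22).

G21
G90
G0 X112.24 Y21.74
M3 S295
G1 X109.90 Y27.38 F3688
G1 X104.26 Y29.72
G1 X98.62 Y27.38
G1 X96.28 Y21.74
G1 X98.62 Y16.10
G1 X104.26 Y13.76
G1 X109.90 Y16.10
G1 X112.24 Y21.74
G0 X67.03 Y132.91
M3 S908
G1 X52.13 Y126.30 F1059
G1 X44.07 Y115.53
G1 X42.84 Y100.61
G1 X48.44 Y81.53
G0 X97.14 Y32.40
M3 S908
G1 X33.54 Y119.64 F1059
G1 X27.67 Y6.96
G0 X109.26 Y47.96
M3 S614
G1 X91.45 Y57.43 F1811
G1 X66.20 Y62.72
G1 X41.00 Y68.03
G1 X23.32 Y77.57
G0 X88.24 Y24.01
M3 S614
G1 X81.42 Y37.59 F1811
G1 X96.59 Y36.70
G1 X88.24 Y24.01
G0 X29.58 Y47.51
M3 S614
G1 X111.50 Y142.66 F1811
G1 X101.13 Y77.83
G1 X24.16 Y40.73
G1 X102.20 Y73.99
G1 X30.18 Y93.22
M5
G0 X0.00 Y0.00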